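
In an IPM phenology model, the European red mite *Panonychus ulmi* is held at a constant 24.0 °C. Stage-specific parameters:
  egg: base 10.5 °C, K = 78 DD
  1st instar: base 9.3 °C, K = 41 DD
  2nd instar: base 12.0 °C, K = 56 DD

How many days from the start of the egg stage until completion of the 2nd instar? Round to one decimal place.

13.2 days

egg: 78 / (24.0 − 10.5) = 78 / 13.5 = 5.778 d.
1st instar: 41 / (24.0 − 9.3) = 41 / 14.7 = 2.789 d.
2nd instar: 56 / (24.0 − 12.0) = 56 / 12.0 = 4.667 d.
Sum = 13.234 ≈ 13.2 days.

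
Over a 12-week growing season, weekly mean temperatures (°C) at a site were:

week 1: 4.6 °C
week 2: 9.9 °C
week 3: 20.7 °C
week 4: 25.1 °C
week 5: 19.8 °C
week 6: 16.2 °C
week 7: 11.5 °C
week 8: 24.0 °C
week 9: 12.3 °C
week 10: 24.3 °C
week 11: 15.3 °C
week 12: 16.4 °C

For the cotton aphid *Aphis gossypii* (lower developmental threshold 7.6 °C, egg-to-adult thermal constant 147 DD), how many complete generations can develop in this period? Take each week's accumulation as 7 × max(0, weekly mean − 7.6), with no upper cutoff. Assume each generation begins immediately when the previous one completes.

Weekly DD (7 × max(0, T̄ − 7.6)): 0.0, 16.1, 91.7, 122.5, 85.4, 60.2, 27.3, 114.8, 32.9, 116.9, 53.9, 61.6.
Season total = 783.3 DD.
Complete generations = ⌊783.3 / 147⌋ = 5.

5 generations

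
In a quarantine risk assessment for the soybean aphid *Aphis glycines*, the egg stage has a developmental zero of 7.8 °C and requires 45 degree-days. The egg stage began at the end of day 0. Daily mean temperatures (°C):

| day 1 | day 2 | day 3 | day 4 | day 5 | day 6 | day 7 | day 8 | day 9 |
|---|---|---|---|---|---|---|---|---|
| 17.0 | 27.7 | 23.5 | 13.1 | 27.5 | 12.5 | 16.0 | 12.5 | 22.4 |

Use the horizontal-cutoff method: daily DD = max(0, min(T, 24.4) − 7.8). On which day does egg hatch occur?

day 4

Daily DD above 7.8 °C (capped at 16.6): 9.2, 16.6, 15.7, 5.3, 16.6, 4.7, 8.2, 4.7, 14.6.
Cumulative: 9.2, 25.8, 41.5, 46.8, 63.4, 68.1, 76.3, 81.0, 95.6.
The total first reaches 45 DD on day 4.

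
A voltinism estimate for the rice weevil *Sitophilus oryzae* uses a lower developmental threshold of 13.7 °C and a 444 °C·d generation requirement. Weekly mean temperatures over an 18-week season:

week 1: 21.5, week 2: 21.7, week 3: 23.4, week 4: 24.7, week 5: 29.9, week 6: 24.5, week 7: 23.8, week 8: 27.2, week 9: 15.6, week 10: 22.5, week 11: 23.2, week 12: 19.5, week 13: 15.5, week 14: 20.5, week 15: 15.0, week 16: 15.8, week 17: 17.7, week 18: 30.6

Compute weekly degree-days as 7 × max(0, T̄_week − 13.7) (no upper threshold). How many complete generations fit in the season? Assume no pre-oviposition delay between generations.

2 generations

Weekly DD (7 × max(0, T̄ − 13.7)): 54.6, 56.0, 67.9, 77.0, 113.4, 75.6, 70.7, 94.5, 13.3, 61.6, 66.5, 40.6, 12.6, 47.6, 9.1, 14.7, 28.0, 118.3.
Season total = 1022.0 DD.
Complete generations = ⌊1022.0 / 444⌋ = 2.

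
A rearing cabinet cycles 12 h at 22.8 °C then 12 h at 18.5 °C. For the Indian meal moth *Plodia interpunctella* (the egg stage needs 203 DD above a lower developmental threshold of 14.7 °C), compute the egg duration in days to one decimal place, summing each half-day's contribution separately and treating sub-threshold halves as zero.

Day half: max(0, 22.8 − 14.7) × 0.5 = 8.1 × 0.5 = 4.05 DD.
Night half: max(0, 18.5 − 14.7) × 0.5 = 3.8 × 0.5 = 1.90 DD.
Per 24 h: 5.95 DD/day.
Duration = 203 / 5.95 = 34.118 ≈ 34.1 days.

34.1 days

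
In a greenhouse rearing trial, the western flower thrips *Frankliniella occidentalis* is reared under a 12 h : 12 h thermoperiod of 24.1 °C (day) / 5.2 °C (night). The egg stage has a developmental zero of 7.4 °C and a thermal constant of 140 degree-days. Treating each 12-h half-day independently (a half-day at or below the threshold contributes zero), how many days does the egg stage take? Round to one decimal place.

Day half: max(0, 24.1 − 7.4) × 0.5 = 16.7 × 0.5 = 8.35 DD.
Night half: max(0, 5.2 − 7.4) × 0.5 = 0.0 × 0.5 = 0.00 DD.
Per 24 h: 8.35 DD/day.
Duration = 140 / 8.35 = 16.766 ≈ 16.8 days.

16.8 days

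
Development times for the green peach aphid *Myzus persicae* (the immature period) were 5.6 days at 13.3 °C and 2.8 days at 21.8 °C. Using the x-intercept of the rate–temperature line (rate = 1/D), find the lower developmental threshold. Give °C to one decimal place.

4.8 °C

Under the model K = D·(T − T_b), so D₁·(T₁ − T_b) = D₂·(T₂ − T_b).
5.6·(13.3 − T_b) = 2.8·(21.8 − T_b)
T_b = (5.6·13.3 − 2.8·21.8) / (5.6 − 2.8) = 13.44 / 2.8 = 4.800 °C ≈ 4.8 °C.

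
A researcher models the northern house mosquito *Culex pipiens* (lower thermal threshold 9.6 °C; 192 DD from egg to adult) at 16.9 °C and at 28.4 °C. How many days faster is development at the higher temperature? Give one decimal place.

At 16.9 °C: 192 / (16.9 − 9.6) = 192 / 7.3 = 26.301 d.
At 28.4 °C: 192 / (28.4 − 9.6) = 192 / 18.8 = 10.213 d.
Difference = |26.301 − 10.213| = 16.089 ≈ 16.1 days.

16.1 days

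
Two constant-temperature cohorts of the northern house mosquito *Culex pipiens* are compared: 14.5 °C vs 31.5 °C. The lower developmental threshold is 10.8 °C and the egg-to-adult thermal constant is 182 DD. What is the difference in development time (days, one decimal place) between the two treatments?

40.4 days

At 14.5 °C: 182 / (14.5 − 10.8) = 182 / 3.7 = 49.189 d.
At 31.5 °C: 182 / (31.5 − 10.8) = 182 / 20.7 = 8.792 d.
Difference = |49.189 − 8.792| = 40.397 ≈ 40.4 days.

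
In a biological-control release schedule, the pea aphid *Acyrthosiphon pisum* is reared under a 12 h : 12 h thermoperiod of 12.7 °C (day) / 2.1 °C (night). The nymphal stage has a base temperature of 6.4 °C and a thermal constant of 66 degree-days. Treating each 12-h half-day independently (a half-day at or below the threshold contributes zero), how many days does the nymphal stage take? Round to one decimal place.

21.0 days

Day half: max(0, 12.7 − 6.4) × 0.5 = 6.3 × 0.5 = 3.15 DD.
Night half: max(0, 2.1 − 6.4) × 0.5 = 0.0 × 0.5 = 0.00 DD.
Per 24 h: 3.15 DD/day.
Duration = 66 / 3.15 = 20.952 ≈ 21.0 days.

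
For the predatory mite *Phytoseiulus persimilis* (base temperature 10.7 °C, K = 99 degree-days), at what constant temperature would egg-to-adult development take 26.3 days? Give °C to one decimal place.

14.5 °C

Required daily accumulation = 99 / 26.3 = 3.764 DD/day.
T = T_base + 3.764 = 10.7 + 3.764 = 14.464 ≈ 14.5 °C.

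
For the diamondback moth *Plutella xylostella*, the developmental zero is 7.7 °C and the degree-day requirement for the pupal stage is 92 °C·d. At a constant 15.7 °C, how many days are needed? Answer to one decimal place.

Daily accumulation = 15.7 − 7.7 = 8.0 DD/day.
Duration = 92 / 8.0 = 11.500 ≈ 11.5 days.

11.5 days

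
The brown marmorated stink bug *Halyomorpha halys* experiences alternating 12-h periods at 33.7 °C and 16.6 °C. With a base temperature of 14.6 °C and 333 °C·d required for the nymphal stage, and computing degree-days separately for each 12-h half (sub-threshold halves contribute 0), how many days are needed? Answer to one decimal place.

Day half: max(0, 33.7 − 14.6) × 0.5 = 19.1 × 0.5 = 9.55 DD.
Night half: max(0, 16.6 − 14.6) × 0.5 = 2.0 × 0.5 = 1.00 DD.
Per 24 h: 10.55 DD/day.
Duration = 333 / 10.55 = 31.564 ≈ 31.6 days.

31.6 days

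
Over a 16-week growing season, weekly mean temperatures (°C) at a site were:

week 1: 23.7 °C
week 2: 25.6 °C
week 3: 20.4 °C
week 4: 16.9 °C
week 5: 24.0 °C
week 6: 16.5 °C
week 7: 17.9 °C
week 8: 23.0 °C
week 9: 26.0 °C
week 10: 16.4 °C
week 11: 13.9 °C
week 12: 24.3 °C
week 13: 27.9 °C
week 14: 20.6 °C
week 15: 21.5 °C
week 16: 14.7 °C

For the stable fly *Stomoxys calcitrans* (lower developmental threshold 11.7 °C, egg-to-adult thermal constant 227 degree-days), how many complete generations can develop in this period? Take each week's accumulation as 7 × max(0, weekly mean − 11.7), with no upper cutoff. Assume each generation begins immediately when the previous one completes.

4 generations

Weekly DD (7 × max(0, T̄ − 11.7)): 84.0, 97.3, 60.9, 36.4, 86.1, 33.6, 43.4, 79.1, 100.1, 32.9, 15.4, 88.2, 113.4, 62.3, 68.6, 21.0.
Season total = 1022.7 DD.
Complete generations = ⌊1022.7 / 227⌋ = 4.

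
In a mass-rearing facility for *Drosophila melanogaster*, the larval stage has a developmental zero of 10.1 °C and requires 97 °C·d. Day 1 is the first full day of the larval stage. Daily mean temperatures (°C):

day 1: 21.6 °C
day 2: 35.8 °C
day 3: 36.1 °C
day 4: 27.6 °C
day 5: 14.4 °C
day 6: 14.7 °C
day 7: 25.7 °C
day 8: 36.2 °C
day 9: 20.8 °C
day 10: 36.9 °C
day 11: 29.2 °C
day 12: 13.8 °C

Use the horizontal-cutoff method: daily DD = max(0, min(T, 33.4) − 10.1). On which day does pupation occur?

Daily DD above 10.1 °C (capped at 23.3): 11.5, 23.3, 23.3, 17.5, 4.3, 4.6, 15.6, 23.3, 10.7, 23.3, 19.1, 3.7.
Cumulative: 11.5, 34.8, 58.1, 75.6, 79.9, 84.5, 100.1, 123.4, 134.1, 157.4, 176.5, 180.2.
The total first reaches 97 DD on day 7.

day 7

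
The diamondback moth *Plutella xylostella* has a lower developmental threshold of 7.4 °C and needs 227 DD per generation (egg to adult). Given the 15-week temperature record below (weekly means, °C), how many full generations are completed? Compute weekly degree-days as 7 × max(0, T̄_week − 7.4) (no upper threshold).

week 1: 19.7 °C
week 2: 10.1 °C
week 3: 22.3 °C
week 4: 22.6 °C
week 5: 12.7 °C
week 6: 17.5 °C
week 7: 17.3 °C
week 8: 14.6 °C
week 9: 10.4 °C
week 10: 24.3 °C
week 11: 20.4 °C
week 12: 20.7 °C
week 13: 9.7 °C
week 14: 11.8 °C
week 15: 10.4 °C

Weekly DD (7 × max(0, T̄ − 7.4)): 86.1, 18.9, 104.3, 106.4, 37.1, 70.7, 69.3, 50.4, 21.0, 118.3, 91.0, 93.1, 16.1, 30.8, 21.0.
Season total = 934.5 DD.
Complete generations = ⌊934.5 / 227⌋ = 4.

4 generations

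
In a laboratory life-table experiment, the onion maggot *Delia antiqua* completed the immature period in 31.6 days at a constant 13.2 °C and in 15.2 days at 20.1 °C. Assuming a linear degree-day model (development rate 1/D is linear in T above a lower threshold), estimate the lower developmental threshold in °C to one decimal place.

6.8 °C

Linear rate model ⇒ the product D·(T − T_b) is constant across temperatures.
31.6·(13.2 − T_b) = 15.2·(20.1 − T_b)
T_b = (31.6·13.2 − 15.2·20.1) / (31.6 − 15.2) = 111.60 / 16.4 = 6.805 °C ≈ 6.8 °C.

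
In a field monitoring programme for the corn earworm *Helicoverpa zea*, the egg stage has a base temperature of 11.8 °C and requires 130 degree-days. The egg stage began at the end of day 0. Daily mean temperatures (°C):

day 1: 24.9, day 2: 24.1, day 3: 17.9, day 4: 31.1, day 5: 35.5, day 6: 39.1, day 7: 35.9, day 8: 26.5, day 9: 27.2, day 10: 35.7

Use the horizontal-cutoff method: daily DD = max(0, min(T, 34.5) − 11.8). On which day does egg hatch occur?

Daily DD above 11.8 °C (capped at 22.7): 13.1, 12.3, 6.1, 19.3, 22.7, 22.7, 22.7, 14.7, 15.4, 22.7.
Cumulative: 13.1, 25.4, 31.5, 50.8, 73.5, 96.2, 118.9, 133.6, 149.0, 171.7.
The total first reaches 130 DD on day 8.

day 8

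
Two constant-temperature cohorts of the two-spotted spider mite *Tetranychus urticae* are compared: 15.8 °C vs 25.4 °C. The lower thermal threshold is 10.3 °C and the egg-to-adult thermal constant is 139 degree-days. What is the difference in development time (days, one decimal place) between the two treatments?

At 15.8 °C: 139 / (15.8 − 10.3) = 139 / 5.5 = 25.273 d.
At 25.4 °C: 139 / (25.4 − 10.3) = 139 / 15.1 = 9.205 d.
Difference = |25.273 − 9.205| = 16.067 ≈ 16.1 days.

16.1 days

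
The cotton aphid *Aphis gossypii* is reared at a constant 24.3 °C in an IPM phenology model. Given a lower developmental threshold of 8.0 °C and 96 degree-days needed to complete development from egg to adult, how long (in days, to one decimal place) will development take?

Daily accumulation = 24.3 − 8.0 = 16.3 DD/day.
Duration = 96 / 16.3 = 5.890 ≈ 5.9 days.

5.9 days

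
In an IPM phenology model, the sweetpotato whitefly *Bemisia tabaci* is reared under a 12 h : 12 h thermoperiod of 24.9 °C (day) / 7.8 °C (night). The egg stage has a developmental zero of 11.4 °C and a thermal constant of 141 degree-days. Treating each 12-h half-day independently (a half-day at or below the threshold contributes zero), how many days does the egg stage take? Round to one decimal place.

Day half: max(0, 24.9 − 11.4) × 0.5 = 13.5 × 0.5 = 6.75 DD.
Night half: max(0, 7.8 − 11.4) × 0.5 = 0.0 × 0.5 = 0.00 DD.
Per 24 h: 6.75 DD/day.
Duration = 141 / 6.75 = 20.889 ≈ 20.9 days.

20.9 days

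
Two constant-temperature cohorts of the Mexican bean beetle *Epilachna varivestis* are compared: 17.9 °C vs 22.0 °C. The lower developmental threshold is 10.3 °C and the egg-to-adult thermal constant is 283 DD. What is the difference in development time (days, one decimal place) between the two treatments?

At 17.9 °C: 283 / (17.9 − 10.3) = 283 / 7.6 = 37.237 d.
At 22.0 °C: 283 / (22.0 − 10.3) = 283 / 11.7 = 24.188 d.
Difference = |37.237 − 24.188| = 13.049 ≈ 13.0 days.

13.0 days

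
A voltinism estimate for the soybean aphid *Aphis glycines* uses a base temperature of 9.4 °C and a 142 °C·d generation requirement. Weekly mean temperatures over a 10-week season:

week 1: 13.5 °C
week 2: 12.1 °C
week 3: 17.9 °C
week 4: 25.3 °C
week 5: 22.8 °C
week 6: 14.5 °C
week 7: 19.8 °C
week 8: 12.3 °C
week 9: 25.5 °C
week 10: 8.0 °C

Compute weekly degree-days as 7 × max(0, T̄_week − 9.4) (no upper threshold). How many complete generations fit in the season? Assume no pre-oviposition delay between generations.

Weekly DD (7 × max(0, T̄ − 9.4)): 28.7, 18.9, 59.5, 111.3, 93.8, 35.7, 72.8, 20.3, 112.7, 0.0.
Season total = 553.7 DD.
Complete generations = ⌊553.7 / 142⌋ = 3.

3 generations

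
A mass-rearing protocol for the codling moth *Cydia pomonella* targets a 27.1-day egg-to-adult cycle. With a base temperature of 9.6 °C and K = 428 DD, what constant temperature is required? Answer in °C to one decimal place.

Required daily accumulation = 428 / 27.1 = 15.793 DD/day.
T = T_base + 15.793 = 9.6 + 15.793 = 25.393 ≈ 25.4 °C.

25.4 °C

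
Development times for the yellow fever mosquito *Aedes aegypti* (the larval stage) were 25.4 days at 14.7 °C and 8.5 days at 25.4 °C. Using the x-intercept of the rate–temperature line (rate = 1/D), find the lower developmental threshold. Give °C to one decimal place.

Under the model K = D·(T − T_b), so D₁·(T₁ − T_b) = D₂·(T₂ − T_b).
25.4·(14.7 − T_b) = 8.5·(25.4 − T_b)
T_b = (25.4·14.7 − 8.5·25.4) / (25.4 − 8.5) = 157.48 / 16.9 = 9.318 °C ≈ 9.3 °C.

9.3 °C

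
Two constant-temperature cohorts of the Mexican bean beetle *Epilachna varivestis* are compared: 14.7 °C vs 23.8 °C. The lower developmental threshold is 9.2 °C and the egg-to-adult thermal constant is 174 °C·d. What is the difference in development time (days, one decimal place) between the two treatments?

19.7 days

At 14.7 °C: 174 / (14.7 − 9.2) = 174 / 5.5 = 31.636 d.
At 23.8 °C: 174 / (23.8 − 9.2) = 174 / 14.6 = 11.918 d.
Difference = |31.636 − 11.918| = 19.719 ≈ 19.7 days.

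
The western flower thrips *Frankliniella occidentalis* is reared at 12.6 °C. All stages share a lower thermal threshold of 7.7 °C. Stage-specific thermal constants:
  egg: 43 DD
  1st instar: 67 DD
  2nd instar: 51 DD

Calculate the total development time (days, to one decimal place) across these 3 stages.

32.9 days

Daily accumulation at 12.6 °C = 12.6 − 7.7 = 4.9 DD/day.
Total K = 43 + 67 + 51 = 161 DD.
Total duration = 161 / 4.9 = 32.857 ≈ 32.9 days.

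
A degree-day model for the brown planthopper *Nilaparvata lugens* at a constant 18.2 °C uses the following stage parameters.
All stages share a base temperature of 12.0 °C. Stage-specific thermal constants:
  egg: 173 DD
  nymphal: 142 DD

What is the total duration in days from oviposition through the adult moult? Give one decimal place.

50.8 days

Daily accumulation at 18.2 °C = 18.2 − 12.0 = 6.2 DD/day.
Total K = 173 + 142 = 315 DD.
Total duration = 315 / 6.2 = 50.806 ≈ 50.8 days.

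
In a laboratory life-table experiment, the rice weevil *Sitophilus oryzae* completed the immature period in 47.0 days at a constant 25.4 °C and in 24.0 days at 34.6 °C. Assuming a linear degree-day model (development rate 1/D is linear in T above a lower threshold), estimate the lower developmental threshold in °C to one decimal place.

Equal thermal constants: D₁(T₁ − T_b) = D₂(T₂ − T_b).
47.0·(25.4 − T_b) = 24.0·(34.6 − T_b)
T_b = (47.0·25.4 − 24.0·34.6) / (47.0 − 24.0) = 363.40 / 23.0 = 15.800 °C ≈ 15.8 °C.

15.8 °C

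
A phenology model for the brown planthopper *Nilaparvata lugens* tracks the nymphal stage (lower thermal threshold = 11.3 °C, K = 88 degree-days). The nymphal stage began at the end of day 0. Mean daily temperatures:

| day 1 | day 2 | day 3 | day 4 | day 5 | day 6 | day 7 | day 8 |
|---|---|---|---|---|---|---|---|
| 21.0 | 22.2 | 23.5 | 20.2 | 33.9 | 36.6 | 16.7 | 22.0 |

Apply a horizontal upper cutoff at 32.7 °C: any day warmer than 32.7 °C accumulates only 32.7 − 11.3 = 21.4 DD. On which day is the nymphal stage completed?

day 7

Daily DD above 11.3 °C (capped at 21.4): 9.7, 10.9, 12.2, 8.9, 21.4, 21.4, 5.4, 10.7.
Cumulative: 9.7, 20.6, 32.8, 41.7, 63.1, 84.5, 89.9, 100.6.
The total first reaches 88 DD on day 7.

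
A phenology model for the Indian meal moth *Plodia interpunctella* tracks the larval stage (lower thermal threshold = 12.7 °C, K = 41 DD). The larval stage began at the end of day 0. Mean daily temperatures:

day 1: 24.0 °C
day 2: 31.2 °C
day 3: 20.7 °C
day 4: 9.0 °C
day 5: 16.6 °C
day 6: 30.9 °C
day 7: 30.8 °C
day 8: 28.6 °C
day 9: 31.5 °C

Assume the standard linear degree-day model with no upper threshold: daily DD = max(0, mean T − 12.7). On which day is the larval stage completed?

Daily DD above 12.7 °C: 11.3, 18.5, 8.0, 0.0, 3.9, 18.2, 18.1, 15.9, 18.8.
Cumulative: 11.3, 29.8, 37.8, 37.8, 41.7, 59.9, 78.0, 93.9, 112.7.
The total first reaches 41 DD on day 5.

day 5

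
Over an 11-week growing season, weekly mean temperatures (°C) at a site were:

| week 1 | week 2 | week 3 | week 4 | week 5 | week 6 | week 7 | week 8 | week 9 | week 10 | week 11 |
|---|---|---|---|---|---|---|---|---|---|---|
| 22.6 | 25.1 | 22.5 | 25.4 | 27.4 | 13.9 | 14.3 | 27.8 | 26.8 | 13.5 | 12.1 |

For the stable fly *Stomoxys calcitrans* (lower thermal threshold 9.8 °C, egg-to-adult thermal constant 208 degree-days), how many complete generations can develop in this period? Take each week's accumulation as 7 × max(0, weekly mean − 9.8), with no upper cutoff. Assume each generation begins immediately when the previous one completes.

4 generations

Weekly DD (7 × max(0, T̄ − 9.8)): 89.6, 107.1, 88.9, 109.2, 123.2, 28.7, 31.5, 126.0, 119.0, 25.9, 16.1.
Season total = 865.2 DD.
Complete generations = ⌊865.2 / 208⌋ = 4.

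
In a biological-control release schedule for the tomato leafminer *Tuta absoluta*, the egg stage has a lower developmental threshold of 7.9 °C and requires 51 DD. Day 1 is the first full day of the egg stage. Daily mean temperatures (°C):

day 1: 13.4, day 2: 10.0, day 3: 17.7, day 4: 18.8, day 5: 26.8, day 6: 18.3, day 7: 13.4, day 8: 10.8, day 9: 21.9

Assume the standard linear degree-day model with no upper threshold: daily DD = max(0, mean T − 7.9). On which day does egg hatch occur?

day 6

Daily DD above 7.9 °C: 5.5, 2.1, 9.8, 10.9, 18.9, 10.4, 5.5, 2.9, 14.0.
Cumulative: 5.5, 7.6, 17.4, 28.3, 47.2, 57.6, 63.1, 66.0, 80.0.
The total first reaches 51 DD on day 6.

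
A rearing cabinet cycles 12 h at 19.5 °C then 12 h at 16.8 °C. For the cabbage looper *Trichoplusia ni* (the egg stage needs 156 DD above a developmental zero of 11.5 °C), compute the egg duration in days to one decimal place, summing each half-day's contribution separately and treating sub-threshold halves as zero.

23.5 days

Day half: max(0, 19.5 − 11.5) × 0.5 = 8.0 × 0.5 = 4.00 DD.
Night half: max(0, 16.8 − 11.5) × 0.5 = 5.3 × 0.5 = 2.65 DD.
Per 24 h: 6.65 DD/day.
Duration = 156 / 6.65 = 23.459 ≈ 23.5 days.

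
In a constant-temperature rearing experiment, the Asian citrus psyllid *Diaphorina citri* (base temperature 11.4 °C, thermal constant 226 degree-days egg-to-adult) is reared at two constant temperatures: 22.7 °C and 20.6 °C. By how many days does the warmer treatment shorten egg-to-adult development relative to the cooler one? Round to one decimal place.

4.6 days

At 22.7 °C: 226 / (22.7 − 11.4) = 226 / 11.3 = 20.000 d.
At 20.6 °C: 226 / (20.6 − 11.4) = 226 / 9.2 = 24.565 d.
Difference = |20.000 − 24.565| = 4.565 ≈ 4.6 days.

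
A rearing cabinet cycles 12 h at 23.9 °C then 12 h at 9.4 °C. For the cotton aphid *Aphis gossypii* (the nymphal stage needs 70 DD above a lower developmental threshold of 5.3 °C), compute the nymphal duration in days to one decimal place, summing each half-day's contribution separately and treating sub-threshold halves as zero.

6.2 days

Day half: max(0, 23.9 − 5.3) × 0.5 = 18.6 × 0.5 = 9.30 DD.
Night half: max(0, 9.4 − 5.3) × 0.5 = 4.1 × 0.5 = 2.05 DD.
Per 24 h: 11.35 DD/day.
Duration = 70 / 11.35 = 6.167 ≈ 6.2 days.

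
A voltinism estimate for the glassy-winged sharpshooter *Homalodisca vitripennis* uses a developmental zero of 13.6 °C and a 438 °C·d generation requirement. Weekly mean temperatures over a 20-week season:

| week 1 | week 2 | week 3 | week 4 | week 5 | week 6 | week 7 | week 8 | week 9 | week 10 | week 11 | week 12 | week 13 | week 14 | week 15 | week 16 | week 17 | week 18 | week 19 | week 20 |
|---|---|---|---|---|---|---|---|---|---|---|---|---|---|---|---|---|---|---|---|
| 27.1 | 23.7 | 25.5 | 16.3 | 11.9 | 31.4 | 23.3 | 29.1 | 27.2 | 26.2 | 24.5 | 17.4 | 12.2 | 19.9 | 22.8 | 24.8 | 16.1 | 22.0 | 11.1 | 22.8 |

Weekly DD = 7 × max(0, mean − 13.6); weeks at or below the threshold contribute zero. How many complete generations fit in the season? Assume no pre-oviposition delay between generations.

Weekly DD (7 × max(0, T̄ − 13.6)): 94.5, 70.7, 83.3, 18.9, 0.0, 124.6, 67.9, 108.5, 95.2, 88.2, 76.3, 26.6, 0.0, 44.1, 64.4, 78.4, 17.5, 58.8, 0.0, 64.4.
Season total = 1182.3 DD.
Complete generations = ⌊1182.3 / 438⌋ = 2.

2 generations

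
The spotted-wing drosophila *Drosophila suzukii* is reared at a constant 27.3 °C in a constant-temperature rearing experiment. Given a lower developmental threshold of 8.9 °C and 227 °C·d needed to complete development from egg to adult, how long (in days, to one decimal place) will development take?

Daily accumulation = 27.3 − 8.9 = 18.4 DD/day.
Duration = 227 / 18.4 = 12.337 ≈ 12.3 days.

12.3 days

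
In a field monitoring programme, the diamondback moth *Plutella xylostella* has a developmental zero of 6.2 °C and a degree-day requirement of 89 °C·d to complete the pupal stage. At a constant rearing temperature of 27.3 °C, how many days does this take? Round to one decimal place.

4.2 days

Daily accumulation = 27.3 − 6.2 = 21.1 DD/day.
Duration = 89 / 21.1 = 4.218 ≈ 4.2 days.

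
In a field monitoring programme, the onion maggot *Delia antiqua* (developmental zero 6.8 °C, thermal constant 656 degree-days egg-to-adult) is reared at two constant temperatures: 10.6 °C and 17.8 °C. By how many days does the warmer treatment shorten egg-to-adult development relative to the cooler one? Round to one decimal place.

113.0 days

At 10.6 °C: 656 / (10.6 − 6.8) = 656 / 3.8 = 172.632 d.
At 17.8 °C: 656 / (17.8 − 6.8) = 656 / 11.0 = 59.636 d.
Difference = |172.632 − 59.636| = 112.995 ≈ 113.0 days.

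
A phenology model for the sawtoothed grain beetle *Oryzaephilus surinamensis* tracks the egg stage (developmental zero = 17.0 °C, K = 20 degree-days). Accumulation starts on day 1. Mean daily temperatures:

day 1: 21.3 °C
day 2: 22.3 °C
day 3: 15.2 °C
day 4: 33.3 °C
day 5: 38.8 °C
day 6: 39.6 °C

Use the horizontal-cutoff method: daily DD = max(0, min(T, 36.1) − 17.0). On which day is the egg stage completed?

Daily DD above 17.0 °C (capped at 19.1): 4.3, 5.3, 0.0, 16.3, 19.1, 19.1.
Cumulative: 4.3, 9.6, 9.6, 25.9, 45.0, 64.1.
The total first reaches 20 DD on day 4.

day 4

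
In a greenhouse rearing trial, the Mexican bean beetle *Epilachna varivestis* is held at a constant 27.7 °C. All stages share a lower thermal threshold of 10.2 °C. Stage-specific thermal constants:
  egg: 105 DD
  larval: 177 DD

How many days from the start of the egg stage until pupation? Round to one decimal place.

16.1 days

Daily accumulation at 27.7 °C = 27.7 − 10.2 = 17.5 DD/day.
Total K = 105 + 177 = 282 DD.
Total duration = 282 / 17.5 = 16.114 ≈ 16.1 days.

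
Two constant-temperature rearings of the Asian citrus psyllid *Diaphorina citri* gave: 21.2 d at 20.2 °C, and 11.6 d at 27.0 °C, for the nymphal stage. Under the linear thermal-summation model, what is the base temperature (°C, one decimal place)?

Linear rate model ⇒ the product D·(T − T_b) is constant across temperatures.
21.2·(20.2 − T_b) = 11.6·(27.0 − T_b)
T_b = (21.2·20.2 − 11.6·27.0) / (21.2 − 11.6) = 115.04 / 9.6 = 11.983 °C ≈ 12.0 °C.

12.0 °C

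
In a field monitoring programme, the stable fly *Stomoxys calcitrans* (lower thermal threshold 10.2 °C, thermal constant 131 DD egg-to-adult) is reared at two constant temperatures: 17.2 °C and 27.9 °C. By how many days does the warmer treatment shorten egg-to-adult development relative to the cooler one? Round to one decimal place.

At 17.2 °C: 131 / (17.2 − 10.2) = 131 / 7.0 = 18.714 d.
At 27.9 °C: 131 / (27.9 − 10.2) = 131 / 17.7 = 7.401 d.
Difference = |18.714 − 7.401| = 11.313 ≈ 11.3 days.

11.3 days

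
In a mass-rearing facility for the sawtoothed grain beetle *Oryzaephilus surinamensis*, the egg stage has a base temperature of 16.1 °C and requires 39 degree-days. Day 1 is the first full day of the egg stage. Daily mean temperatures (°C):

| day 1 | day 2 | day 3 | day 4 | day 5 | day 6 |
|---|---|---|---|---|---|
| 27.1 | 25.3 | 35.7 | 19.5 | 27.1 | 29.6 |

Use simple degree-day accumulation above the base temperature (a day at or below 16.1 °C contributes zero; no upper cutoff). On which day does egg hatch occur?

Daily DD above 16.1 °C: 11.0, 9.2, 19.6, 3.4, 11.0, 13.5.
Cumulative: 11.0, 20.2, 39.8, 43.2, 54.2, 67.7.
The total first reaches 39 DD on day 3.

day 3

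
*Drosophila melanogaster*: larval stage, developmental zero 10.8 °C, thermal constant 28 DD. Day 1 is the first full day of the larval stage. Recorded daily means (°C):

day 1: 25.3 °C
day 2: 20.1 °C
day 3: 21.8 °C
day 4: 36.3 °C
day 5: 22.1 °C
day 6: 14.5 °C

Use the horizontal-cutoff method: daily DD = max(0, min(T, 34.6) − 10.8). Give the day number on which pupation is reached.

day 3

Daily DD above 10.8 °C (capped at 23.8): 14.5, 9.3, 11.0, 23.8, 11.3, 3.7.
Cumulative: 14.5, 23.8, 34.8, 58.6, 69.9, 73.6.
The total first reaches 28 DD on day 3.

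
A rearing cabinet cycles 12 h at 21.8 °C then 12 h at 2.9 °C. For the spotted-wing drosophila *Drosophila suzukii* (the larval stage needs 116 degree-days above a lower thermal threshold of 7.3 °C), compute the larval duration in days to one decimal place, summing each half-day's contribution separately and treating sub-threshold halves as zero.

16.0 days

Day half: max(0, 21.8 − 7.3) × 0.5 = 14.5 × 0.5 = 7.25 DD.
Night half: max(0, 2.9 − 7.3) × 0.5 = 0.0 × 0.5 = 0.00 DD.
Per 24 h: 7.25 DD/day.
Duration = 116 / 7.25 = 16.000 ≈ 16.0 days.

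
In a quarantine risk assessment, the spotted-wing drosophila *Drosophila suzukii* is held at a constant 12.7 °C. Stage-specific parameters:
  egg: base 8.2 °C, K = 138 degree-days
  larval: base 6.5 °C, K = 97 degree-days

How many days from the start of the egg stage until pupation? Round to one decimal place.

46.3 days

egg: 138 / (12.7 − 8.2) = 138 / 4.5 = 30.667 d.
larval: 97 / (12.7 − 6.5) = 97 / 6.2 = 15.645 d.
Sum = 46.312 ≈ 46.3 days.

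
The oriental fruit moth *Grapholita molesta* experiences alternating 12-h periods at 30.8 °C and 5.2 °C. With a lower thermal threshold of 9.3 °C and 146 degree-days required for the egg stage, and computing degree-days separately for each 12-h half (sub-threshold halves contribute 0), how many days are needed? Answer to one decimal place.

Day half: max(0, 30.8 − 9.3) × 0.5 = 21.5 × 0.5 = 10.75 DD.
Night half: max(0, 5.2 − 9.3) × 0.5 = 0.0 × 0.5 = 0.00 DD.
Per 24 h: 10.75 DD/day.
Duration = 146 / 10.75 = 13.581 ≈ 13.6 days.

13.6 days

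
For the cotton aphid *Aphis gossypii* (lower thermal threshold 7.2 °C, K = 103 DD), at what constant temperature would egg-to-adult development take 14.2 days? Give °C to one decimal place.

14.5 °C

Required daily accumulation = 103 / 14.2 = 7.254 DD/day.
T = T_base + 7.254 = 7.2 + 7.254 = 14.454 ≈ 14.5 °C.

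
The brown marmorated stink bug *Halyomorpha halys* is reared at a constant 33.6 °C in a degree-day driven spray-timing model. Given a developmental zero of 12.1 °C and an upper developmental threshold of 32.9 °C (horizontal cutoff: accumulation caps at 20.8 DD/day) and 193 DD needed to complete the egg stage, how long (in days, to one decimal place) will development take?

Temperature 33.6 °C exceeds the upper threshold, so daily accumulation caps at 32.9 − 12.1 = 20.8 DD/day.
Duration = 193 / 20.8 = 9.279 ≈ 9.3 days.

9.3 days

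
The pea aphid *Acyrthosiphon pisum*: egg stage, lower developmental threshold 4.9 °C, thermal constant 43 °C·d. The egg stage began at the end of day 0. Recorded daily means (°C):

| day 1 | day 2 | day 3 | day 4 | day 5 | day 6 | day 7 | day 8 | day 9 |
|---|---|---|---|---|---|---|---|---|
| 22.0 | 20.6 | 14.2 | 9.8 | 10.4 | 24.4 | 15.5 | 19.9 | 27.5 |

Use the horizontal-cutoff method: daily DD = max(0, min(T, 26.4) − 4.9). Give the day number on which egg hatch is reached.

Daily DD above 4.9 °C (capped at 21.5): 17.1, 15.7, 9.3, 4.9, 5.5, 19.5, 10.6, 15.0, 21.5.
Cumulative: 17.1, 32.8, 42.1, 47.0, 52.5, 72.0, 82.6, 97.6, 119.1.
The total first reaches 43 DD on day 4.

day 4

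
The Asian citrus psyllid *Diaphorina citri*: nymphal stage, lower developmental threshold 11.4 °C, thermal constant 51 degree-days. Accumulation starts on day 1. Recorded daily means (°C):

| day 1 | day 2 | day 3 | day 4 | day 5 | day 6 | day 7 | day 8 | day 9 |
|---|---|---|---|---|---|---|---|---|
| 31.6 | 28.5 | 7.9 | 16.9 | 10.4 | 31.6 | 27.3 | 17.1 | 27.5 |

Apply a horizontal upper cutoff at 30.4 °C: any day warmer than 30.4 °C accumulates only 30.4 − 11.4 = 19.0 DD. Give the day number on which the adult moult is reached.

day 6

Daily DD above 11.4 °C (capped at 19.0): 19.0, 17.1, 0.0, 5.5, 0.0, 19.0, 15.9, 5.7, 16.1.
Cumulative: 19.0, 36.1, 36.1, 41.6, 41.6, 60.6, 76.5, 82.2, 98.3.
The total first reaches 51 DD on day 6.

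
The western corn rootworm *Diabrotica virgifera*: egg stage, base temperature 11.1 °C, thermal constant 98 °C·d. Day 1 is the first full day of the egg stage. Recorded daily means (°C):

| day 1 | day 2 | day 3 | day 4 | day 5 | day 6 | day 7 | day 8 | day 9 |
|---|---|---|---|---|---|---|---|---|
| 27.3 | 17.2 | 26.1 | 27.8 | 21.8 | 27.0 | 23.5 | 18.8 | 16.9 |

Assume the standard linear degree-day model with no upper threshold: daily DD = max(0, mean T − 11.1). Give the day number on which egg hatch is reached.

Daily DD above 11.1 °C: 16.2, 6.1, 15.0, 16.7, 10.7, 15.9, 12.4, 7.7, 5.8.
Cumulative: 16.2, 22.3, 37.3, 54.0, 64.7, 80.6, 93.0, 100.7, 106.5.
The total first reaches 98 DD on day 8.

day 8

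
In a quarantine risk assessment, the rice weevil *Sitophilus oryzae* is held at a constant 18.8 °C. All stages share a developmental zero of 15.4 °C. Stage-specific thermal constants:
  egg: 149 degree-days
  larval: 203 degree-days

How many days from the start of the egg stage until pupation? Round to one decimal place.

Daily accumulation at 18.8 °C = 18.8 − 15.4 = 3.4 DD/day.
Total K = 149 + 203 = 352 DD.
Total duration = 352 / 3.4 = 103.529 ≈ 103.5 days.

103.5 days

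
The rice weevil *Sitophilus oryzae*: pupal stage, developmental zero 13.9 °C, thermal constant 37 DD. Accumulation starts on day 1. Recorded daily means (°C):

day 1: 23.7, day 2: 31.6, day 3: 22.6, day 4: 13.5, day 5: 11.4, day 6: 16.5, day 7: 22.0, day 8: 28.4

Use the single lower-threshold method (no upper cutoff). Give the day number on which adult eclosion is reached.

Daily DD above 13.9 °C: 9.8, 17.7, 8.7, 0.0, 0.0, 2.6, 8.1, 14.5.
Cumulative: 9.8, 27.5, 36.2, 36.2, 36.2, 38.8, 46.9, 61.4.
The total first reaches 37 DD on day 6.

day 6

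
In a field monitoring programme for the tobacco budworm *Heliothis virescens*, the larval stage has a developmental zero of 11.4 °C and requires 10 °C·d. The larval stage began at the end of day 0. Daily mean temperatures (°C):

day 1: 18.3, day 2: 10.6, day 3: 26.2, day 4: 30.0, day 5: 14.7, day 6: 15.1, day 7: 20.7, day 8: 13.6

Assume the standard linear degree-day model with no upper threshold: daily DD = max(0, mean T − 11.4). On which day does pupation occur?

Daily DD above 11.4 °C: 6.9, 0.0, 14.8, 18.6, 3.3, 3.7, 9.3, 2.2.
Cumulative: 6.9, 6.9, 21.7, 40.3, 43.6, 47.3, 56.6, 58.8.
The total first reaches 10 DD on day 3.

day 3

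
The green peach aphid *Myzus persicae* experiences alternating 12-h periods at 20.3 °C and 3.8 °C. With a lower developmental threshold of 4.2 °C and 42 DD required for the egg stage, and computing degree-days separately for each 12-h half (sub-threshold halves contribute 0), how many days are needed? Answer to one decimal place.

5.2 days

Day half: max(0, 20.3 − 4.2) × 0.5 = 16.1 × 0.5 = 8.05 DD.
Night half: max(0, 3.8 − 4.2) × 0.5 = 0.0 × 0.5 = 0.00 DD.
Per 24 h: 8.05 DD/day.
Duration = 42 / 8.05 = 5.217 ≈ 5.2 days.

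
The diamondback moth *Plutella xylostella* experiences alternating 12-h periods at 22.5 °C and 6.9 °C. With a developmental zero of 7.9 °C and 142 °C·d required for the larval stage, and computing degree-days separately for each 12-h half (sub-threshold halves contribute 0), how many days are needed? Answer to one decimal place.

19.5 days

Day half: max(0, 22.5 − 7.9) × 0.5 = 14.6 × 0.5 = 7.30 DD.
Night half: max(0, 6.9 − 7.9) × 0.5 = 0.0 × 0.5 = 0.00 DD.
Per 24 h: 7.30 DD/day.
Duration = 142 / 7.30 = 19.452 ≈ 19.5 days.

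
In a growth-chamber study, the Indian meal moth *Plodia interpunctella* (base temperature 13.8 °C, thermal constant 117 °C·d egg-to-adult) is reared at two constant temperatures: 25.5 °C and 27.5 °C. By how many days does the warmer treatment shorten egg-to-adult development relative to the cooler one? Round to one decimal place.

1.5 days

At 25.5 °C: 117 / (25.5 − 13.8) = 117 / 11.7 = 10.000 d.
At 27.5 °C: 117 / (27.5 − 13.8) = 117 / 13.7 = 8.540 d.
Difference = |10.000 − 8.540| = 1.460 ≈ 1.5 days.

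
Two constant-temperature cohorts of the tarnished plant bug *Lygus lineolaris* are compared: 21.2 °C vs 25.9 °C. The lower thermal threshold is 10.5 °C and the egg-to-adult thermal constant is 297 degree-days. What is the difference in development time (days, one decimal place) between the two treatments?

At 21.2 °C: 297 / (21.2 − 10.5) = 297 / 10.7 = 27.757 d.
At 25.9 °C: 297 / (25.9 − 10.5) = 297 / 15.4 = 19.286 d.
Difference = |27.757 − 19.286| = 8.471 ≈ 8.5 days.

8.5 days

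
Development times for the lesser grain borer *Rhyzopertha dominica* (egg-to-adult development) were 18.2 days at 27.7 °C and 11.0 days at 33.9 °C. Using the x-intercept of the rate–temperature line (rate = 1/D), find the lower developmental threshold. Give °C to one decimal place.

18.2 °C

Under the model K = D·(T − T_b), so D₁·(T₁ − T_b) = D₂·(T₂ − T_b).
18.2·(27.7 − T_b) = 11.0·(33.9 − T_b)
T_b = (18.2·27.7 − 11.0·33.9) / (18.2 − 11.0) = 131.24 / 7.2 = 18.228 °C ≈ 18.2 °C.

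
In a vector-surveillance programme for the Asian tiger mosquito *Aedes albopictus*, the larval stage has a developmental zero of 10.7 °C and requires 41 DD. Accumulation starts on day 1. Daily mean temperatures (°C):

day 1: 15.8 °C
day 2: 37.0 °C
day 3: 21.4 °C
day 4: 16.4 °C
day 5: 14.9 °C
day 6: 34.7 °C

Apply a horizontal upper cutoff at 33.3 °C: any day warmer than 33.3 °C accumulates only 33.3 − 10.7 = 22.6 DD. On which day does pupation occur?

Daily DD above 10.7 °C (capped at 22.6): 5.1, 22.6, 10.7, 5.7, 4.2, 22.6.
Cumulative: 5.1, 27.7, 38.4, 44.1, 48.3, 70.9.
The total first reaches 41 DD on day 4.

day 4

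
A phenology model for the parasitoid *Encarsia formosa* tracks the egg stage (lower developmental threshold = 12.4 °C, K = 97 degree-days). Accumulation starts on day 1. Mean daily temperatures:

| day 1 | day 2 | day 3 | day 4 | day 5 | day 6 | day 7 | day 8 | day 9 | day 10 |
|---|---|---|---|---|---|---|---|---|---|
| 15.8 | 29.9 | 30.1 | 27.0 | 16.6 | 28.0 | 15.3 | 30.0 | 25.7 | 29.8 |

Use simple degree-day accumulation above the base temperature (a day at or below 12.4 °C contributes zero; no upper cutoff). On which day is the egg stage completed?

Daily DD above 12.4 °C: 3.4, 17.5, 17.7, 14.6, 4.2, 15.6, 2.9, 17.6, 13.3, 17.4.
Cumulative: 3.4, 20.9, 38.6, 53.2, 57.4, 73.0, 75.9, 93.5, 106.8, 124.2.
The total first reaches 97 DD on day 9.

day 9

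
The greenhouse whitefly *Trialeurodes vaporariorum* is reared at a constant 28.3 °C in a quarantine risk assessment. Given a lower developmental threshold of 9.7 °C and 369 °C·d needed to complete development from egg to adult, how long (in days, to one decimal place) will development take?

Daily accumulation = 28.3 − 9.7 = 18.6 DD/day.
Duration = 369 / 18.6 = 19.839 ≈ 19.8 days.

19.8 days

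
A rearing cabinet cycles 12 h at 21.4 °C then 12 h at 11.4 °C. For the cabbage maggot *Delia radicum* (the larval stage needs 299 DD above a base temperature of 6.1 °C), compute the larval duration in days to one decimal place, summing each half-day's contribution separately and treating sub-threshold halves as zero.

29.0 days

Day half: max(0, 21.4 − 6.1) × 0.5 = 15.3 × 0.5 = 7.65 DD.
Night half: max(0, 11.4 − 6.1) × 0.5 = 5.3 × 0.5 = 2.65 DD.
Per 24 h: 10.30 DD/day.
Duration = 299 / 10.30 = 29.029 ≈ 29.0 days.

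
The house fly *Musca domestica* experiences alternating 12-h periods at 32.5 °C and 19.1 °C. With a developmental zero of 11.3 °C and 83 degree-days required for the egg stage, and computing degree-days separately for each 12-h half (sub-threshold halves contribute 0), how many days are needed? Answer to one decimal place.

5.7 days

Day half: max(0, 32.5 − 11.3) × 0.5 = 21.2 × 0.5 = 10.60 DD.
Night half: max(0, 19.1 − 11.3) × 0.5 = 7.8 × 0.5 = 3.90 DD.
Per 24 h: 14.50 DD/day.
Duration = 83 / 14.50 = 5.724 ≈ 5.7 days.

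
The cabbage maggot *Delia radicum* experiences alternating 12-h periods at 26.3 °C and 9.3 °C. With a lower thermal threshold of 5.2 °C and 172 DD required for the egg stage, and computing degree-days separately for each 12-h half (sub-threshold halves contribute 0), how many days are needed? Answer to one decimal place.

Day half: max(0, 26.3 − 5.2) × 0.5 = 21.1 × 0.5 = 10.55 DD.
Night half: max(0, 9.3 − 5.2) × 0.5 = 4.1 × 0.5 = 2.05 DD.
Per 24 h: 12.60 DD/day.
Duration = 172 / 12.60 = 13.651 ≈ 13.7 days.

13.7 days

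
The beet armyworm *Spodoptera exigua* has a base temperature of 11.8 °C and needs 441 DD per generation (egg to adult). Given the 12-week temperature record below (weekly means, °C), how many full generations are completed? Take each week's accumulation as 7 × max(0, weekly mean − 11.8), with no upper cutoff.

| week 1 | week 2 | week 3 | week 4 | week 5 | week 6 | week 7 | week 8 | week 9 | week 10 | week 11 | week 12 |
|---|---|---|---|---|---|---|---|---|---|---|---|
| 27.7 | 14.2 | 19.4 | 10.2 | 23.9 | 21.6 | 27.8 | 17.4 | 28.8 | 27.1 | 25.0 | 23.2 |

2 generations

Weekly DD (7 × max(0, T̄ − 11.8)): 111.3, 16.8, 53.2, 0.0, 84.7, 68.6, 112.0, 39.2, 119.0, 107.1, 92.4, 79.8.
Season total = 884.1 DD.
Complete generations = ⌊884.1 / 441⌋ = 2.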